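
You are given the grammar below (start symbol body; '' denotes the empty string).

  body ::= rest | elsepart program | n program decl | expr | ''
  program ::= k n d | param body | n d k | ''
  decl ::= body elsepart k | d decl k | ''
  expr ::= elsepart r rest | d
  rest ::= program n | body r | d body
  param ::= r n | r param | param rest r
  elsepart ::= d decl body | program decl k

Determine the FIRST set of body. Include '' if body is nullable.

{ d, k, n, r, '' }

From body ::= rest: add FIRST(rest) = { d, k, n, r }.
From body ::= elsepart program: add FIRST(elsepart) = { d, k, n, r }.
body ::= n program decl contributes {n}.
From body ::= expr: add FIRST(expr) = { d, k, n, r }.
body ::= '' contributes ''.
Union: FIRST(body) = { d, k, n, r, '' }.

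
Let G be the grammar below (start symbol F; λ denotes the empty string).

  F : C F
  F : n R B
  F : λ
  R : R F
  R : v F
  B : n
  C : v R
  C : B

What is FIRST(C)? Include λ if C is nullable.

C : v R contributes {v}.
From C : B: add FIRST(B) = { n }.
Union: FIRST(C) = { n, v }.

{ n, v }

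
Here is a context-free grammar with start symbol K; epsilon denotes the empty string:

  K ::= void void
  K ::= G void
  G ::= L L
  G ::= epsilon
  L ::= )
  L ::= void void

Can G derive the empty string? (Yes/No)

G has an epsilon-production, so G ⇒ epsilon.

Yes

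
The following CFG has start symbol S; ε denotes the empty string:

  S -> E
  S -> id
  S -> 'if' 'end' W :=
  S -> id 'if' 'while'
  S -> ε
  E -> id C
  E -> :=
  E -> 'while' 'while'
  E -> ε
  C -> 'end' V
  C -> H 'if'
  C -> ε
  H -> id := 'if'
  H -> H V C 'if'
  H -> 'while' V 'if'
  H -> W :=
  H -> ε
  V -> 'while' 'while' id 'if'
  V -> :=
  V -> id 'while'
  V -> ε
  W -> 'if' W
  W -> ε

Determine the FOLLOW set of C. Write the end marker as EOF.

In E -> id C: C is at the end, add FOLLOW(E) = { EOF }.
In H -> H V C 'if': add FIRST('if') = { 'if' }.
Union: FOLLOW(C) = { EOF, 'if' }.

{ EOF, 'if' }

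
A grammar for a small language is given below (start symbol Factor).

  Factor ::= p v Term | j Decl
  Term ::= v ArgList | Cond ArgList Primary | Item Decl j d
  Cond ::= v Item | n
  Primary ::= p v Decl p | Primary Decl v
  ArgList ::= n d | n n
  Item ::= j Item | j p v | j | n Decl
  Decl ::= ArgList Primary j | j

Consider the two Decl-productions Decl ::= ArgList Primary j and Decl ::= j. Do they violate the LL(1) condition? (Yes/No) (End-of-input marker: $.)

No

FIRST(ArgList Primary j) = { n } and FIRST(j) = { j }.
The FIRST sets are disjoint and neither alternative is nullable — no conflict.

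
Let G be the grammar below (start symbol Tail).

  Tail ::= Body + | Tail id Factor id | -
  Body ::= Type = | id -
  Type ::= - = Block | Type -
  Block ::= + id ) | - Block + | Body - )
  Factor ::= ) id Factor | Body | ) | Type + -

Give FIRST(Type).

Type ::= - = Block contributes {-}.
From Type ::= Type -: add FIRST(Type) = { - }.
Union: FIRST(Type) = { - }.

{ - }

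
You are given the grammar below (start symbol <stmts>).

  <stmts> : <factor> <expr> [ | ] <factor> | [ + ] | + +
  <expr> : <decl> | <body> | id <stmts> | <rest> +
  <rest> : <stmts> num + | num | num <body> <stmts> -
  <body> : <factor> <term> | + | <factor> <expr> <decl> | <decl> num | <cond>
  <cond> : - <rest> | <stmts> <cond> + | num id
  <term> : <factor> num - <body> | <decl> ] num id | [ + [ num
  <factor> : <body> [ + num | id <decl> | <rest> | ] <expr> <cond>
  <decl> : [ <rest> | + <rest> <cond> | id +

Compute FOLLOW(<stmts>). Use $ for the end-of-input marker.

<stmts> is the start symbol, so $ ∈ FOLLOW(<stmts>).
In <expr> : id <stmts>: <stmts> is at the end, add FOLLOW(<expr>) = { +, -, [, ], id, num }.
In <rest> : <stmts> num +: add FIRST(num +) = { num }.
In <rest> : num <body> <stmts> -: add FIRST(-) = { - }.
In <cond> : <stmts> <cond> +: add FIRST(<cond> +) = { +, -, [, ], id, num }.
Union: FOLLOW(<stmts>) = { $, +, -, [, ], id, num }.

{ $, +, -, [, ], id, num }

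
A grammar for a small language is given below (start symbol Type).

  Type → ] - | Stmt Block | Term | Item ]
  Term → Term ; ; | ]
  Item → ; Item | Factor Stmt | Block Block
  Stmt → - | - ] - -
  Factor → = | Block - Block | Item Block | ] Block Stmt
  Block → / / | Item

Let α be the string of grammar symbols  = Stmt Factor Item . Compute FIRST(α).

{ = }

= is a terminal; add {=} and stop.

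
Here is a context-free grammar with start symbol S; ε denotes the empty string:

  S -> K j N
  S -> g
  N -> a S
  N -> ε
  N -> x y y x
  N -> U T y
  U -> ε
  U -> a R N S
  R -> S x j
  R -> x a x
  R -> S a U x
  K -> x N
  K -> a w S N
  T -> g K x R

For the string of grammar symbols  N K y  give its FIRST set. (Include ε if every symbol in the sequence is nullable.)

Add FIRST(N)\{ε} = { a, g, x }; N is nullable, continue.
Add FIRST(K) = { a, x }; K is not nullable, stop.

{ a, g, x }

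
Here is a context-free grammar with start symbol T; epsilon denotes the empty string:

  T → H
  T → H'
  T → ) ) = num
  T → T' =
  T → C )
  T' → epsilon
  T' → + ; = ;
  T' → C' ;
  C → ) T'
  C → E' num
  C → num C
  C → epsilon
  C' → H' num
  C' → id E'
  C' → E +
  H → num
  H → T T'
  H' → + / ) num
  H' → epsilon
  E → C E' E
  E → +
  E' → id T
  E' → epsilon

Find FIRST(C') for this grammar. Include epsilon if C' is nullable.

From C' → H' num: H' nullable, take FIRST(H') ∪ {num} = { +, num }.
C' → id E' contributes {id}.
From C' → E +: add FIRST(E) = { ), +, id, num }.
Union: FIRST(C') = { ), +, id, num }.

{ ), +, id, num }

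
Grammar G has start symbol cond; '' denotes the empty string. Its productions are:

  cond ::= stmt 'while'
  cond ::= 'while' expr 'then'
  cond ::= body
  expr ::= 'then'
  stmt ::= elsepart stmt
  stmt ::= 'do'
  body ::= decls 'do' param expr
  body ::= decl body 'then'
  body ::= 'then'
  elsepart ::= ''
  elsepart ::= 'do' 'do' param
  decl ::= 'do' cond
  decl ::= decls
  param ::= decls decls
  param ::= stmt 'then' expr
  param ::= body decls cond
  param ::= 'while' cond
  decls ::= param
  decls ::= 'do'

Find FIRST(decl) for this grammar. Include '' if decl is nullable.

{ 'do', 'then', 'while' }

decl ::= 'do' cond contributes {'do'}.
From decl ::= decls: add FIRST(decls) = { 'do', 'then', 'while' }.
Union: FIRST(decl) = { 'do', 'then', 'while' }.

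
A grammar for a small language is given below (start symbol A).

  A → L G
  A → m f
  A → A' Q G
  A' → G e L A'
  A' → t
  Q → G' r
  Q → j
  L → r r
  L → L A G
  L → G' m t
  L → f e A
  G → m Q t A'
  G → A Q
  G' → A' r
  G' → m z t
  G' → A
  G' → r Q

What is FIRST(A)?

{ f, m, r, t }

From A → L G: add FIRST(L) = { f, m, r, t }.
A → m f contributes {m}.
From A → A' Q G: add FIRST(A') = { f, m, r, t }.
Union: FIRST(A) = { f, m, r, t }.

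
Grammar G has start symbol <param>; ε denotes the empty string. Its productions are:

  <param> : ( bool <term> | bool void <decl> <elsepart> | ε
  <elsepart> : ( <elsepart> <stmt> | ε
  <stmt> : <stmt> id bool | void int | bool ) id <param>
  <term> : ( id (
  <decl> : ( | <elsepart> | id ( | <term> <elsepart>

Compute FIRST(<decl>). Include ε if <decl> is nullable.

{ (, id, ε }

<decl> : ( contributes {(}.
From <decl> : <elsepart>: add FIRST(<elsepart>) = { (, ε } (including ε since <elsepart> is nullable).
<decl> : id ( contributes {id}.
From <decl> : <term> <elsepart>: add FIRST(<term>) = { ( }.
Union: FIRST(<decl>) = { (, id, ε }.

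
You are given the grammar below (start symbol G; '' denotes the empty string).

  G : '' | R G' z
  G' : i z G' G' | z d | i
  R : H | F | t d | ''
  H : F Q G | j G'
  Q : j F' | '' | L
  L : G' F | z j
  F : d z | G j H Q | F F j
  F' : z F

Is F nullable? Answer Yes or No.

No

Nullable nonterminals: G, Q, R.
No production of F has an RHS whose symbols are all nullable, so F is not nullable.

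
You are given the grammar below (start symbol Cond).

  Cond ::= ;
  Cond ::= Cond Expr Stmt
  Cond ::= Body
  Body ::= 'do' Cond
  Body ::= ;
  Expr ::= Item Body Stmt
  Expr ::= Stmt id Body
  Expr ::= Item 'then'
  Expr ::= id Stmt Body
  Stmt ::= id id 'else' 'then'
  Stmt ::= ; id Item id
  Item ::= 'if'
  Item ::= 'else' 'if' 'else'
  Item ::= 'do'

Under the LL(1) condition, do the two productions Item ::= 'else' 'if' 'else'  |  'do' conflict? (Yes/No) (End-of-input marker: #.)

FIRST('else' 'if' 'else') = { 'else' } and FIRST('do') = { 'do' }.
The FIRST sets are disjoint and neither alternative is nullable — no conflict.

No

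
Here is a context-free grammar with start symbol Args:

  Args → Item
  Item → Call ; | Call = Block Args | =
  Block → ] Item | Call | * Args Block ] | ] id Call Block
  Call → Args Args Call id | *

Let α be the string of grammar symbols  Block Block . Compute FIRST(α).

Add FIRST(Block) = { *, =, ] }; Block is not nullable, stop.

{ *, =, ] }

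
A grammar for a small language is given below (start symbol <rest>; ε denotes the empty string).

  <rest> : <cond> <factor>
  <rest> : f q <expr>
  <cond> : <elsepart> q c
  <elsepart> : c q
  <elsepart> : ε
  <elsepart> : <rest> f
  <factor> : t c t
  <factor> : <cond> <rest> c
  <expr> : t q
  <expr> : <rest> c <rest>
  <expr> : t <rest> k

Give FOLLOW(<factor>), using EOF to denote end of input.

{ EOF, c, f, k }

In <rest> : <cond> <factor>: <factor> is at the end, add FOLLOW(<rest>) = { EOF, c, f, k }.
Union: FOLLOW(<factor>) = { EOF, c, f, k }.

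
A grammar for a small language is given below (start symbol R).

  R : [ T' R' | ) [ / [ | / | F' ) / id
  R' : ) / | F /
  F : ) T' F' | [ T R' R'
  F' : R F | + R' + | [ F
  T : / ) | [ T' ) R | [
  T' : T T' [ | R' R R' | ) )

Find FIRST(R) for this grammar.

{ ), +, /, [ }

R : [ T' R' contributes {[}.
R : ) [ / [ contributes {)}.
R : / contributes {/}.
From R : F' ) / id: add FIRST(F') = { ), +, /, [ }.
Union: FIRST(R) = { ), +, /, [ }.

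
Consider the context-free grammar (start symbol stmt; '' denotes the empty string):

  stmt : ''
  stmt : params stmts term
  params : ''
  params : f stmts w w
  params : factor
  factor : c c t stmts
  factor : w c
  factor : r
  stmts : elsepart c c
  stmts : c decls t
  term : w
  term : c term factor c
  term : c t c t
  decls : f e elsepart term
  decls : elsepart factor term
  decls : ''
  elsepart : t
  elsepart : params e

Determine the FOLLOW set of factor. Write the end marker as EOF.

In params : factor: factor is at the end, add FOLLOW(params) = { c, e, f, r, t, w }.
In term : c term factor c: add FIRST(c) = { c }.
In decls : elsepart factor term: add FIRST(term) = { c, w }.
Union: FOLLOW(factor) = { c, e, f, r, t, w }.

{ c, e, f, r, t, w }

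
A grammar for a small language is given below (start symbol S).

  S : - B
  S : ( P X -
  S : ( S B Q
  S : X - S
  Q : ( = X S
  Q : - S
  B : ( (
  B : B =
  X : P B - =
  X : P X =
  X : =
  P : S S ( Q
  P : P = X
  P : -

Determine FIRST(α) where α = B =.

Add FIRST(B) = { ( }; B is not nullable, stop.

{ ( }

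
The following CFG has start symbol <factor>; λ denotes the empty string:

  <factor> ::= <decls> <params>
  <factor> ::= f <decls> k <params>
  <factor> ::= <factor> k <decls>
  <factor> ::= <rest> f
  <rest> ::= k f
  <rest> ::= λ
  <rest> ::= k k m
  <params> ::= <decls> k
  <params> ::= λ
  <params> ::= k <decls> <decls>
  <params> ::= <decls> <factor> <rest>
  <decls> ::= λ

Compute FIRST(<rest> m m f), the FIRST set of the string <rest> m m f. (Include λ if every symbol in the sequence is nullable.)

Add FIRST(<rest>)\{λ} = { k }; <rest> is nullable, continue.
m is a terminal; add {m} and stop.

{ k, m }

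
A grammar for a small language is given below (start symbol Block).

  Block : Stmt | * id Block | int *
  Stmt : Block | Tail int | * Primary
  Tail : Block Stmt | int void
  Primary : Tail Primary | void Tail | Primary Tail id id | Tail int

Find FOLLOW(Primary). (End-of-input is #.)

{ #, *, id, int, void }

In Stmt : * Primary: Primary is at the end, add FOLLOW(Stmt) = { #, *, id, int, void }.
In Primary : Tail Primary: Primary is at the end, add FOLLOW(Primary) = { #, *, id, int, void }.
In Primary : Primary Tail id id: add FIRST(Tail id id) = { *, int }.
Union: FOLLOW(Primary) = { #, *, id, int, void }.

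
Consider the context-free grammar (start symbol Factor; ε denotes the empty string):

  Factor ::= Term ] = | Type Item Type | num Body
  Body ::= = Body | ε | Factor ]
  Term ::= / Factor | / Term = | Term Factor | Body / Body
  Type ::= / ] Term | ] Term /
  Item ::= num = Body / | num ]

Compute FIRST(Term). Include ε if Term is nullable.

Term ::= / Factor contributes {/}.
Term ::= / Term = contributes {/}.
From Term ::= Term Factor: add FIRST(Term) = { /, =, ], num }.
From Term ::= Body / Body: Body nullable, take FIRST(Body) ∪ {/} = { /, =, ], num }.
Union: FIRST(Term) = { /, =, ], num }.

{ /, =, ], num }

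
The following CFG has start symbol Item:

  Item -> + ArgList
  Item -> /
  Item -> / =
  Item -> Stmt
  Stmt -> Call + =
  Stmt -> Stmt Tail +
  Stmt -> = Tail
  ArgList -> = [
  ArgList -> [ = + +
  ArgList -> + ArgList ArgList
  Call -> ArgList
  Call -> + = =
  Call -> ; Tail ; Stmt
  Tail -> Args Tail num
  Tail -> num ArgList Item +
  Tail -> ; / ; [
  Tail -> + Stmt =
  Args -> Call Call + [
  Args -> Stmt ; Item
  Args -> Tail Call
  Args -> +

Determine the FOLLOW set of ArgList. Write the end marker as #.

{ #, +, /, ;, =, [, num }

In Item -> + ArgList: ArgList is at the end, add FOLLOW(Item) = { #, +, ;, =, [, num }.
In ArgList -> + ArgList ArgList: add FIRST(ArgList) = { +, =, [ }.
In ArgList -> + ArgList ArgList: ArgList is at the end, add FOLLOW(ArgList) = { #, +, /, ;, =, [, num }.
In Call -> ArgList: ArgList is at the end, add FOLLOW(Call) = { +, ;, =, [, num }.
In Tail -> num ArgList Item +: add FIRST(Item +) = { +, /, ;, =, [ }.
Union: FOLLOW(ArgList) = { #, +, /, ;, =, [, num }.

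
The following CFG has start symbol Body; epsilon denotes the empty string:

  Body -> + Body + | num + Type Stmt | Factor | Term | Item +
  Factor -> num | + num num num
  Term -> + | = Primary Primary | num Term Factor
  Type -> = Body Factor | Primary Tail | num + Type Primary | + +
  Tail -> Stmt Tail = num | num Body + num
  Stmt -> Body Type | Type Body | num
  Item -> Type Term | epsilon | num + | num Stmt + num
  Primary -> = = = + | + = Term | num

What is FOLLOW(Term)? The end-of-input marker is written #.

In Body -> Term: Term is at the end, add FOLLOW(Body) = { #, +, =, num }.
In Term -> num Term Factor: add FIRST(Factor) = { +, num }.
In Item -> Type Term: Term is at the end, add FOLLOW(Item) = { + }.
In Primary -> + = Term: Term is at the end, add FOLLOW(Primary) = { #, +, =, num }.
Union: FOLLOW(Term) = { #, +, =, num }.

{ #, +, =, num }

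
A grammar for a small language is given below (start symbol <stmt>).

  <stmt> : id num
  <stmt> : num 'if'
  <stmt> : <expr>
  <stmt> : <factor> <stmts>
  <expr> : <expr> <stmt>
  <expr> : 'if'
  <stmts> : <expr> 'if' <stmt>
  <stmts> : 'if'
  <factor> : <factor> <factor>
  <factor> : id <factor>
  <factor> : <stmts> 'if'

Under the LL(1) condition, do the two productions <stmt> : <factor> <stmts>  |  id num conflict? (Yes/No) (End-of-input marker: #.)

FIRST(<factor> <stmts>) = { 'if', id } and FIRST(id num) = { id }.
Both contain id, so the two alternatives are not disjoint — LL(1) conflict.

Yes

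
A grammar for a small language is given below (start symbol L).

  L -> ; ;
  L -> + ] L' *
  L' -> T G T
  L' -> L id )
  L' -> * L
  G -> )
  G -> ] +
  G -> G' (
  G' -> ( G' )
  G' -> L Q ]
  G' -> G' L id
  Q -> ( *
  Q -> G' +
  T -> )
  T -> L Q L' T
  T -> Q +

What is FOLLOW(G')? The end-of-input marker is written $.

{ (, ), +, ; }

In G -> G' (: add FIRST(() = { ( }.
In G' -> ( G' ): add FIRST()) = { ) }.
In G' -> G' L id: add FIRST(L id) = { +, ; }.
In Q -> G' +: add FIRST(+) = { + }.
Union: FOLLOW(G') = { (, ), +, ; }.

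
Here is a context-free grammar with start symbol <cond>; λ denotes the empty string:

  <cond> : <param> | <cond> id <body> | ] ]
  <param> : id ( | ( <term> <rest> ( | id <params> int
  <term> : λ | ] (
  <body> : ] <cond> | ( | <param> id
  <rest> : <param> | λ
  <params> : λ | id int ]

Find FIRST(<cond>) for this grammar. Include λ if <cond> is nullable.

From <cond> : <param>: add FIRST(<param>) = { (, id }.
From <cond> : <cond> id <body>: add FIRST(<cond>) = { (, ], id }.
<cond> : ] ] contributes {]}.
Union: FIRST(<cond>) = { (, ], id }.

{ (, ], id }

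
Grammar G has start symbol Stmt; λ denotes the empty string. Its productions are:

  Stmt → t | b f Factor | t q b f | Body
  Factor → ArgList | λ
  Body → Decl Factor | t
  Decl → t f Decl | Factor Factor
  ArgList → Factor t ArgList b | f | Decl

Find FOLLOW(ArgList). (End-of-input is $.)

In Factor → ArgList: ArgList is at the end, add FOLLOW(Factor) = { $, b, f, t }.
In ArgList → Factor t ArgList b: add FIRST(b) = { b }.
Union: FOLLOW(ArgList) = { $, b, f, t }.

{ $, b, f, t }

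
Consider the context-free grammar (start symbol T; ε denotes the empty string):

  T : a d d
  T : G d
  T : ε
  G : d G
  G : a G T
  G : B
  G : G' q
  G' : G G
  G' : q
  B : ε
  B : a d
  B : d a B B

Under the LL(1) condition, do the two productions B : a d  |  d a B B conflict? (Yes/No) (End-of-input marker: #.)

FIRST(a d) = { a } and FIRST(d a B B) = { d }.
The FIRST sets are disjoint and neither alternative is nullable — no conflict.

No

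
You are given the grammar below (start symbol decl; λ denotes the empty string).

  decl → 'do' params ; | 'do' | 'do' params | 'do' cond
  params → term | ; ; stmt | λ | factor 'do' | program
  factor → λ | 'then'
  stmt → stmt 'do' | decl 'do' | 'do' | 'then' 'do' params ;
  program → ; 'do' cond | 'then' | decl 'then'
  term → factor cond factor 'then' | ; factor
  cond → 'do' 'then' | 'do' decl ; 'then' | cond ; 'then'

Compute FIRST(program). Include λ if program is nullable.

program → ; 'do' cond contributes {;}.
program → 'then' contributes {'then'}.
From program → decl 'then': add FIRST(decl) = { 'do' }.
Union: FIRST(program) = { 'do', 'then', ; }.

{ 'do', 'then', ; }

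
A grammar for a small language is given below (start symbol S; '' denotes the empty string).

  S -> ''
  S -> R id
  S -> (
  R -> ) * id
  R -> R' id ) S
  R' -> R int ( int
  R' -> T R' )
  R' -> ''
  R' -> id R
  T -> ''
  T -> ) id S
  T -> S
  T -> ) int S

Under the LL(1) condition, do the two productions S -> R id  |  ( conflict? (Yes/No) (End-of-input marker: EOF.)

FIRST(R id) = { (, ), id } and FIRST(() = { ( }.
Both contain (, so the two alternatives are not disjoint — LL(1) conflict.

Yes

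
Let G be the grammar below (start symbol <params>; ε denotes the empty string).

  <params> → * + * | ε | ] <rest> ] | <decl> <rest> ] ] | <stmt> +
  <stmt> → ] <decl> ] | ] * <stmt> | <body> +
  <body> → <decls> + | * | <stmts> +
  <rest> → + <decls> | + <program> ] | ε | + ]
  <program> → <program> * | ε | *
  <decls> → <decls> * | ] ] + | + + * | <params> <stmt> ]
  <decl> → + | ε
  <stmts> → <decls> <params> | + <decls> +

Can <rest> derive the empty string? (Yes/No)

Yes

<rest> has an ε-production, so <rest> ⇒ ε.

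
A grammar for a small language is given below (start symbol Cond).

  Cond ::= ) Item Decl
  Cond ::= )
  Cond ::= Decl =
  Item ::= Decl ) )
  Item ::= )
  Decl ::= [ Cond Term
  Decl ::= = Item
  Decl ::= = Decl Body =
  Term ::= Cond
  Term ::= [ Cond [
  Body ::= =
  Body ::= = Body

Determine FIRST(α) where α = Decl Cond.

Add FIRST(Decl) = { =, [ }; Decl is not nullable, stop.

{ =, [ }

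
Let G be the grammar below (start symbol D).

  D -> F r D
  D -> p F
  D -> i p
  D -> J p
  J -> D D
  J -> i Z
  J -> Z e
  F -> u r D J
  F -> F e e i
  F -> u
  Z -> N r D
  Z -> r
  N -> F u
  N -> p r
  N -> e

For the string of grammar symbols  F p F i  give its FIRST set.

Add FIRST(F) = { u }; F is not nullable, stop.

{ u }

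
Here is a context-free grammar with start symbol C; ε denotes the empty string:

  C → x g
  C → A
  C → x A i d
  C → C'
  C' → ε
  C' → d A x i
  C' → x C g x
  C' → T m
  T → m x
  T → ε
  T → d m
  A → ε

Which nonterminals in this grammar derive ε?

{ A, C, C', T }

Directly nullable (have an ε-production): C', T, A.
C → A with every symbol nullable, so C is nullable.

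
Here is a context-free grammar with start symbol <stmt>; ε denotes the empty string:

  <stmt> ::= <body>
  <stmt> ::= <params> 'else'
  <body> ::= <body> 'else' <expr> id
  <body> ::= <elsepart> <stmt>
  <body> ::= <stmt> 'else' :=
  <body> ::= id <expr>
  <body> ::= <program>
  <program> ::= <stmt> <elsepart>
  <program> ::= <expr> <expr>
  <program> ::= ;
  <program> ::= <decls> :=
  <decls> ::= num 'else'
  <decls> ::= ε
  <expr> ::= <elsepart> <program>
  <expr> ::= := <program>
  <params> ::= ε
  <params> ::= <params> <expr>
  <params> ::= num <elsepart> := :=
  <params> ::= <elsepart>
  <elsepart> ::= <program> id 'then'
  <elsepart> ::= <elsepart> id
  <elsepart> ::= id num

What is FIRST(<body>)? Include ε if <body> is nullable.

{ 'else', :=, ;, id, num }

From <body> ::= <body> 'else' <expr> id: add FIRST(<body>) = { 'else', :=, ;, id, num }.
From <body> ::= <elsepart> <stmt>: add FIRST(<elsepart>) = { 'else', :=, ;, id, num }.
From <body> ::= <stmt> 'else' :=: add FIRST(<stmt>) = { 'else', :=, ;, id, num }.
<body> ::= id <expr> contributes {id}.
From <body> ::= <program>: add FIRST(<program>) = { 'else', :=, ;, id, num }.
Union: FIRST(<body>) = { 'else', :=, ;, id, num }.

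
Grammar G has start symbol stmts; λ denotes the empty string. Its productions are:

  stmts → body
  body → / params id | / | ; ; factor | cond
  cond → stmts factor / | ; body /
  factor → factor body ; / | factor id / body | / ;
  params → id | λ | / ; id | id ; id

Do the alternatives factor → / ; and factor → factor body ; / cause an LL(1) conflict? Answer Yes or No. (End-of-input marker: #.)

FIRST(/ ;) = { / } and FIRST(factor body ; /) = { / }.
Both contain /, so the two alternatives are not disjoint — LL(1) conflict.

Yes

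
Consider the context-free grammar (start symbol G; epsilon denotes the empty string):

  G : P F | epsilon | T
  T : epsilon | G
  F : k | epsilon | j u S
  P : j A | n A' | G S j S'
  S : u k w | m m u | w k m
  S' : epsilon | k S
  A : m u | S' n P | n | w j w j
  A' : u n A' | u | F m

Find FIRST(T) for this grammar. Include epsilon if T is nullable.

T : epsilon contributes epsilon.
From T : G: add FIRST(G) = { j, m, n, u, w, epsilon } (including epsilon since G is nullable).
Union: FIRST(T) = { j, m, n, u, w, epsilon }.

{ j, m, n, u, w, epsilon }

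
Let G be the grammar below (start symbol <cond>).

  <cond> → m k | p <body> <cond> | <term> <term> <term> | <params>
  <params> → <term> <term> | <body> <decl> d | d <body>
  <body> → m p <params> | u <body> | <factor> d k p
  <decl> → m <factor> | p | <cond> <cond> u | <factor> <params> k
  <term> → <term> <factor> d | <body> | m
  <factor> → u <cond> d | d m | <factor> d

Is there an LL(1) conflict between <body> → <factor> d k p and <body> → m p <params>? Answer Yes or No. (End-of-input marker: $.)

No

FIRST(<factor> d k p) = { d, u } and FIRST(m p <params>) = { m }.
The FIRST sets are disjoint and neither alternative is nullable — no conflict.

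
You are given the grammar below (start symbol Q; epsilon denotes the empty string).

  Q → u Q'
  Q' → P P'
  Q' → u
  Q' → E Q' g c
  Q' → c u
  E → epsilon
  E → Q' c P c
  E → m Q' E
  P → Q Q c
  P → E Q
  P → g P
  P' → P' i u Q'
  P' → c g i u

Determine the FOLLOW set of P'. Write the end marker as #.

{ #, c, g, i, m, u }

In Q' → P P': P' is at the end, add FOLLOW(Q') = { #, c, g, i, m, u }.
In P' → P' i u Q': add FIRST(i u Q') = { i }.
Union: FOLLOW(P') = { #, c, g, i, m, u }.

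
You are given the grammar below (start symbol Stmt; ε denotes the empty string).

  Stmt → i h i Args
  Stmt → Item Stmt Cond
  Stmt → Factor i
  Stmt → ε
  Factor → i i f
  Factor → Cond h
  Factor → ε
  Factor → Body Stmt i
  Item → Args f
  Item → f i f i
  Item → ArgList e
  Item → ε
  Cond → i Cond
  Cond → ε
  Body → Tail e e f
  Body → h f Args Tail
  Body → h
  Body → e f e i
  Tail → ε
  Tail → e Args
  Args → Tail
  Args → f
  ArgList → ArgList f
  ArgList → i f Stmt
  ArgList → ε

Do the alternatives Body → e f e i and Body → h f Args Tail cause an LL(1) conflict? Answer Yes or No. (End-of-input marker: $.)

No

FIRST(e f e i) = { e } and FIRST(h f Args Tail) = { h }.
The FIRST sets are disjoint and neither alternative is nullable — no conflict.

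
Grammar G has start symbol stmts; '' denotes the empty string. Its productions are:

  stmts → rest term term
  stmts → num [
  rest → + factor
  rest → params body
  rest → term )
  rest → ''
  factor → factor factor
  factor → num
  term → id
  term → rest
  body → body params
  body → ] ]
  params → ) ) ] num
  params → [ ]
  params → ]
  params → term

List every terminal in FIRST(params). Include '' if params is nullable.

params → ) ) ] num contributes {)}.
params → [ ] contributes {[}.
params → ] contributes {]}.
From params → term: add FIRST(term) = { ), +, [, ], id, '' } (including '' since term is nullable).
Union: FIRST(params) = { ), +, [, ], id, '' }.

{ ), +, [, ], id, '' }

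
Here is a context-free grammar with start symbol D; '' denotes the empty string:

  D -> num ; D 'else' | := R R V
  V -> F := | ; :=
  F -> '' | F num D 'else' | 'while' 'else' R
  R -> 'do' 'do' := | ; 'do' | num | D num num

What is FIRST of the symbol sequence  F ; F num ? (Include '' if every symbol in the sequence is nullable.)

Add FIRST(F)\{''} = { 'while', num }; F is nullable, continue.
; is a terminal; add {;} and stop.

{ 'while', ;, num }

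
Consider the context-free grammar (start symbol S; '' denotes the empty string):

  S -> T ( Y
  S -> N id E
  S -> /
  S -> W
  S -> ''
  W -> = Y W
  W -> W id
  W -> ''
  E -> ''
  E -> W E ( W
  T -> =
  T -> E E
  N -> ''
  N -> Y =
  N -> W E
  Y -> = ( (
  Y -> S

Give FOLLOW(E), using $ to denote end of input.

In S -> N id E: E is at the end, add FOLLOW(S) = { $, (, =, id }.
In E -> W E ( W: add FIRST(( W) = { ( }.
In T -> E E: add FIRST(E)\{''} = { (, =, id }.
  Since E is nullable, also add FOLLOW(T) = { ( }.
In T -> E E: E is at the end, add FOLLOW(T) = { ( }.
In N -> W E: E is at the end, add FOLLOW(N) = { id }.
Union: FOLLOW(E) = { $, (, =, id }.

{ $, (, =, id }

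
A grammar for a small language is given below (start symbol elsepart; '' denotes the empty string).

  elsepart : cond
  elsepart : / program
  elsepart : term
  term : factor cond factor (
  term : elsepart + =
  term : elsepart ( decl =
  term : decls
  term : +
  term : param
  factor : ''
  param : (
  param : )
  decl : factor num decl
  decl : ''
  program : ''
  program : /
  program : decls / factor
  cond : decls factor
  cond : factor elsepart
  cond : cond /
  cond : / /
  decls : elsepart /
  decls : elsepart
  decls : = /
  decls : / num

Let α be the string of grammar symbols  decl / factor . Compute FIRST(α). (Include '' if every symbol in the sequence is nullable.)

{ /, num }

Add FIRST(decl)\{''} = { num }; decl is nullable, continue.
/ is a terminal; add {/} and stop.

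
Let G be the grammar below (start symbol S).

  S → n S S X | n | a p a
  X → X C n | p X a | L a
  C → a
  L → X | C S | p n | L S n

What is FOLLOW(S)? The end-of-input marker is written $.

S is the start symbol, so $ ∈ FOLLOW(S).
In S → n S S X: add FIRST(S X) = { a, n }.
In S → n S S X: add FIRST(X) = { a, p }.
In L → C S: S is at the end, add FOLLOW(L) = { a, n }.
In L → L S n: add FIRST(n) = { n }.
Union: FOLLOW(S) = { $, a, n, p }.

{ $, a, n, p }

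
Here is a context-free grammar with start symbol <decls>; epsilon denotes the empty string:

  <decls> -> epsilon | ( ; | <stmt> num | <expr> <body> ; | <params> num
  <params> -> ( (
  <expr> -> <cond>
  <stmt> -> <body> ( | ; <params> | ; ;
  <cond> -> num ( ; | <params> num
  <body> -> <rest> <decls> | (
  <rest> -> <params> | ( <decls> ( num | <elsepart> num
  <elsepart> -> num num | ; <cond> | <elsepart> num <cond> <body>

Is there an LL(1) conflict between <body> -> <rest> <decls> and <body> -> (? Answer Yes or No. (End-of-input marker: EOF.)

Yes

FIRST(<rest> <decls>) = { (, ;, num } and FIRST(() = { ( }.
Both contain (, so the two alternatives are not disjoint — LL(1) conflict.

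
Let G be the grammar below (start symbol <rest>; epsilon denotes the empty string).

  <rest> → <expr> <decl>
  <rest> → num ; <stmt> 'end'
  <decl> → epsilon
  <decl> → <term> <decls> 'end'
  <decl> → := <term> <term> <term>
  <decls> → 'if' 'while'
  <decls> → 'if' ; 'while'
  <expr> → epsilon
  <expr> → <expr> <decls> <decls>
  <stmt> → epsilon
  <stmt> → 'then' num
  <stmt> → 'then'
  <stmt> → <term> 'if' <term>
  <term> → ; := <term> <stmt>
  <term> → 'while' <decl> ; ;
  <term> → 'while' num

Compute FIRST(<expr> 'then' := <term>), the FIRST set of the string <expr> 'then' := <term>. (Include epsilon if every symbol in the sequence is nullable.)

Add FIRST(<expr>)\{epsilon} = { 'if' }; <expr> is nullable, continue.
'then' is a terminal; add {'then'} and stop.

{ 'if', 'then' }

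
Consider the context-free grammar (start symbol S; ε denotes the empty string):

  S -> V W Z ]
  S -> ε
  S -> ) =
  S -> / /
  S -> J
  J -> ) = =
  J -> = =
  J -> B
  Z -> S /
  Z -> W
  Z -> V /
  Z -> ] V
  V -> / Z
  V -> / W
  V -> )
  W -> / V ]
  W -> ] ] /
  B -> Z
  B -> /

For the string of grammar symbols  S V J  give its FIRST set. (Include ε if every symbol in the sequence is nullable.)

Add FIRST(S)\{ε} = { ), /, =, ] }; S is nullable, continue.
Add FIRST(V) = { ), / }; V is not nullable, stop.

{ ), /, =, ] }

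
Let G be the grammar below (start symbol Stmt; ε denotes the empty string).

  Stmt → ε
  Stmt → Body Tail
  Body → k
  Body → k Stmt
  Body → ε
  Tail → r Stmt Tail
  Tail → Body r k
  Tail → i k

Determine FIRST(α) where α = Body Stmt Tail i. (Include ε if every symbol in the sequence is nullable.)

Add FIRST(Body)\{ε} = { k }; Body is nullable, continue.
Add FIRST(Stmt)\{ε} = { i, k, r }; Stmt is nullable, continue.
Add FIRST(Tail) = { i, k, r }; Tail is not nullable, stop.

{ i, k, r }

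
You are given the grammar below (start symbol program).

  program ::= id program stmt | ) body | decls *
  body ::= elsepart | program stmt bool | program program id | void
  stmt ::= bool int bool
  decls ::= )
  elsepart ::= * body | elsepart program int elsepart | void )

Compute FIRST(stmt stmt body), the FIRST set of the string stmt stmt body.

Add FIRST(stmt) = { bool }; stmt is not nullable, stop.

{ bool }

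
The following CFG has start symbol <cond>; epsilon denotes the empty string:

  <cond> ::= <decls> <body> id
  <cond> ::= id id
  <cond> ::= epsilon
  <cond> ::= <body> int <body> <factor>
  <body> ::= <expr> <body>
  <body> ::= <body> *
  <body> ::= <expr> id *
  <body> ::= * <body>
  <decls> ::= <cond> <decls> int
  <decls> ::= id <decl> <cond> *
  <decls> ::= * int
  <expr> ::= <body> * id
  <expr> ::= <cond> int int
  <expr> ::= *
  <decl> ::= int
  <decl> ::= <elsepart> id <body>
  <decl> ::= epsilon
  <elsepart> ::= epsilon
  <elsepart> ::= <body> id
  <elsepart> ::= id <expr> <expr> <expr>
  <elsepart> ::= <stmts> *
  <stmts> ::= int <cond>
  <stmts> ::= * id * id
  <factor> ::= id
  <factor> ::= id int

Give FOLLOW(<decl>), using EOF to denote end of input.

{ *, id, int }

In <decls> ::= id <decl> <cond> *: add FIRST(<cond> *) = { *, id, int }.
Union: FOLLOW(<decl>) = { *, id, int }.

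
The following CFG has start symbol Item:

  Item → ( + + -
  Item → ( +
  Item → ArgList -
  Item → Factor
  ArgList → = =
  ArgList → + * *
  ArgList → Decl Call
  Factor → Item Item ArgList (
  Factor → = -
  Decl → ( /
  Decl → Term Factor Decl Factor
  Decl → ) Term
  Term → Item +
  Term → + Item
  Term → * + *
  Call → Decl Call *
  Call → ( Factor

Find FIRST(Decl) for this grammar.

{ (, ), *, +, = }

Decl → ( / contributes {(}.
From Decl → Term Factor Decl Factor: add FIRST(Term) = { (, ), *, +, = }.
Decl → ) Term contributes {)}.
Union: FIRST(Decl) = { (, ), *, +, = }.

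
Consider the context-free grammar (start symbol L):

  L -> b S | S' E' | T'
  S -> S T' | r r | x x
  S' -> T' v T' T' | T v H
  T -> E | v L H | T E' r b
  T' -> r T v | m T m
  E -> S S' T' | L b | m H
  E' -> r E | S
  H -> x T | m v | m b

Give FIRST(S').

{ b, m, r, v, x }

From S' -> T' v T' T': add FIRST(T') = { m, r }.
From S' -> T v H: add FIRST(T) = { b, m, r, v, x }.
Union: FIRST(S') = { b, m, r, v, x }.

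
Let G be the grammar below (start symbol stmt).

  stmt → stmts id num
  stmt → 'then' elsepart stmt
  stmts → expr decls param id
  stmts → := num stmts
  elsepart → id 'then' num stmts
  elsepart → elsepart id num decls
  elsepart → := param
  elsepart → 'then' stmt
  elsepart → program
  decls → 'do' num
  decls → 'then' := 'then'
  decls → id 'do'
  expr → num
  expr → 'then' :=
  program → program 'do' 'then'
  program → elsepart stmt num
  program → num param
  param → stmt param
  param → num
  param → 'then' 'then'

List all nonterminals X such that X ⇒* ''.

{ } (none)

No nonterminal has an empty production or an RHS whose symbols are all nullable.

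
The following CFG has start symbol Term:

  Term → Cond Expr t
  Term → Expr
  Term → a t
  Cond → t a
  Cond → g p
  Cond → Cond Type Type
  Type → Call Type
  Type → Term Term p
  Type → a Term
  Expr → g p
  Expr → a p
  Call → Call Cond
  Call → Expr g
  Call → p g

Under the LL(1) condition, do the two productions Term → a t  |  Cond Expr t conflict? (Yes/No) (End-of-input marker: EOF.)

FIRST(a t) = { a } and FIRST(Cond Expr t) = { g, t }.
The FIRST sets are disjoint and neither alternative is nullable — no conflict.

No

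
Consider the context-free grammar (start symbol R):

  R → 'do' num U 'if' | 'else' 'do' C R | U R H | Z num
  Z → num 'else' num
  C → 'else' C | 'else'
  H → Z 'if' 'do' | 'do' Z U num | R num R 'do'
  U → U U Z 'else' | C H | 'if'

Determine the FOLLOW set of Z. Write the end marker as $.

{ 'else', 'if', num }

In R → Z num: add FIRST(num) = { num }.
In H → Z 'if' 'do': add FIRST('if' 'do') = { 'if' }.
In H → 'do' Z U num: add FIRST(U num) = { 'else', 'if' }.
In U → U U Z 'else': add FIRST('else') = { 'else' }.
Union: FOLLOW(Z) = { 'else', 'if', num }.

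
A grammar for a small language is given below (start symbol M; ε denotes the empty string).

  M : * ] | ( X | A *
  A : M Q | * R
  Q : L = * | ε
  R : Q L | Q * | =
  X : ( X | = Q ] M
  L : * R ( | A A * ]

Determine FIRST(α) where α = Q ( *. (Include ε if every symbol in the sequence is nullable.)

{ (, * }

Add FIRST(Q)\{ε} = { (, * }; Q is nullable, continue.
( is a terminal; add {(} and stop.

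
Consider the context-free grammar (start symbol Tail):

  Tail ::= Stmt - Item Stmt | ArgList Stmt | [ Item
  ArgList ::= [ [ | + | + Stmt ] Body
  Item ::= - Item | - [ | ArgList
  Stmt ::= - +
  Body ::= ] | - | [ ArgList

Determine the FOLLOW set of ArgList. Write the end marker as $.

{ $, - }

In Tail ::= ArgList Stmt: add FIRST(Stmt) = { - }.
In Item ::= ArgList: ArgList is at the end, add FOLLOW(Item) = { $, - }.
In Body ::= [ ArgList: ArgList is at the end, add FOLLOW(Body) = { $, - }.
Union: FOLLOW(ArgList) = { $, - }.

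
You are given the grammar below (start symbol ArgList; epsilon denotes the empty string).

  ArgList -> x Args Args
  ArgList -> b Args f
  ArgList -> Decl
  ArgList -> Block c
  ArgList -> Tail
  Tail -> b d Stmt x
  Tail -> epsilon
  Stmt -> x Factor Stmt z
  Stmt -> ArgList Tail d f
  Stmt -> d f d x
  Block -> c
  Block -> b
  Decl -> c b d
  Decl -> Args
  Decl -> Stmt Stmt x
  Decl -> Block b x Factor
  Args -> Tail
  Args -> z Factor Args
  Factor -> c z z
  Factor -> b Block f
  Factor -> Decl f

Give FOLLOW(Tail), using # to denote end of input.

{ #, b, d, f, z }

In ArgList -> Tail: Tail is at the end, add FOLLOW(ArgList) = { #, b, d }.
In Stmt -> ArgList Tail d f: add FIRST(d f) = { d }.
In Args -> Tail: Tail is at the end, add FOLLOW(Args) = { #, b, d, f, z }.
Union: FOLLOW(Tail) = { #, b, d, f, z }.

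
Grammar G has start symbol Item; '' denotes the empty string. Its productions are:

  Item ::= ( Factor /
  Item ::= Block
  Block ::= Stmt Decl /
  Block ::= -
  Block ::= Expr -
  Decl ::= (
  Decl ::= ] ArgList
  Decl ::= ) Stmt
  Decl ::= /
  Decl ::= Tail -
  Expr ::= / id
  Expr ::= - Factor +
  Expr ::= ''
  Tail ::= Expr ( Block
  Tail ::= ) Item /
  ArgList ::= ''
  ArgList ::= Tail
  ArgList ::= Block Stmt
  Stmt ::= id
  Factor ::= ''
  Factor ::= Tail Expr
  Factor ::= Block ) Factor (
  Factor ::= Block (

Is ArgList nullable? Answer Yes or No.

Yes

ArgList has an ''-production, so ArgList ⇒ ''.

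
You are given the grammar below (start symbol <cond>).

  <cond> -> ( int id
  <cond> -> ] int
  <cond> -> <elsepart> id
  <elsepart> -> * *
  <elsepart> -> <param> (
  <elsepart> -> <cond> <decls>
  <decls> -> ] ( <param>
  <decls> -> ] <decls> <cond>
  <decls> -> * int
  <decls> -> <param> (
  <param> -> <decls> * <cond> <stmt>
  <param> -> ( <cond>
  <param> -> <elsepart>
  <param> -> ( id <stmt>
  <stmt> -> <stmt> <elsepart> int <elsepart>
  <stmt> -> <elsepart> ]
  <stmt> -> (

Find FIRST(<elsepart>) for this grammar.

{ (, *, ] }

<elsepart> -> * * contributes {*}.
From <elsepart> -> <param> (: add FIRST(<param>) = { (, *, ] }.
From <elsepart> -> <cond> <decls>: add FIRST(<cond>) = { (, *, ] }.
Union: FIRST(<elsepart>) = { (, *, ] }.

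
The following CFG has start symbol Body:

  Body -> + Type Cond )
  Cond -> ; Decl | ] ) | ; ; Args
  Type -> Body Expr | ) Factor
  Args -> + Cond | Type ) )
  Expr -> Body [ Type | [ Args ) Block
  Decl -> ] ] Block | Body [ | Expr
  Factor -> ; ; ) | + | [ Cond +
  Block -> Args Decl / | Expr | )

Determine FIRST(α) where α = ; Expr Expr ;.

{ ; }

; is a terminal; add {;} and stop.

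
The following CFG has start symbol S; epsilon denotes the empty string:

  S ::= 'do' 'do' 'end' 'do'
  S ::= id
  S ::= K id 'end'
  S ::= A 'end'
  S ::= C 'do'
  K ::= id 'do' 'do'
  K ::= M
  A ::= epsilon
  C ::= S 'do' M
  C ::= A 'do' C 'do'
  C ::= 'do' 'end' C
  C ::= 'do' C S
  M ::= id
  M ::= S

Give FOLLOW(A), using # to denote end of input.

In S ::= A 'end': add FIRST('end') = { 'end' }.
In C ::= A 'do' C 'do': add FIRST('do' C 'do') = { 'do' }.
Union: FOLLOW(A) = { 'do', 'end' }.

{ 'do', 'end' }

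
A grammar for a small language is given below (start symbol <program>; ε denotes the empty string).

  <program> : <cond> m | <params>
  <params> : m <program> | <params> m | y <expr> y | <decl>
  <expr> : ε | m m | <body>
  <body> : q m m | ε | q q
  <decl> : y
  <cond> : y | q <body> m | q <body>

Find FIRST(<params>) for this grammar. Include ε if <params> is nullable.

<params> : m <program> contributes {m}.
From <params> : <params> m: add FIRST(<params>) = { m, y }.
<params> : y <expr> y contributes {y}.
From <params> : <decl>: add FIRST(<decl>) = { y }.
Union: FIRST(<params>) = { m, y }.

{ m, y }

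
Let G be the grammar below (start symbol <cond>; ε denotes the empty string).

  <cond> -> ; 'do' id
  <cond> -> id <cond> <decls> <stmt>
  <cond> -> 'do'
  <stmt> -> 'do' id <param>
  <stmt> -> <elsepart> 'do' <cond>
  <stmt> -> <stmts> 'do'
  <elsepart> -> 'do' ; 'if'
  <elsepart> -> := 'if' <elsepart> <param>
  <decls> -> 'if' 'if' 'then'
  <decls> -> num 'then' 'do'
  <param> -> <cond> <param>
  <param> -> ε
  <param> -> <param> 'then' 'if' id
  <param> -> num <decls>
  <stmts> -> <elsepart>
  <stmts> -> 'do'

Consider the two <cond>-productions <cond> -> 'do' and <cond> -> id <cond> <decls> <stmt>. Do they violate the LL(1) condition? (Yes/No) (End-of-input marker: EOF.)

FIRST('do') = { 'do' } and FIRST(id <cond> <decls> <stmt>) = { id }.
The FIRST sets are disjoint and neither alternative is nullable — no conflict.

No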